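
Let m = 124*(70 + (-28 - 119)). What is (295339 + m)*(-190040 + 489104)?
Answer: 85469799624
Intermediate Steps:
m = -9548 (m = 124*(70 - 147) = 124*(-77) = -9548)
(295339 + m)*(-190040 + 489104) = (295339 - 9548)*(-190040 + 489104) = 285791*299064 = 85469799624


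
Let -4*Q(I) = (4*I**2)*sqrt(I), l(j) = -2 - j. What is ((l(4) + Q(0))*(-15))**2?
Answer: 8100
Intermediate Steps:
Q(I) = -I**(5/2) (Q(I) = -4*I**2*sqrt(I)/4 = -I**(5/2))
((l(4) + Q(0))*(-15))**2 = (((-2 - 1*4) - 0**(5/2))*(-15))**2 = (((-2 - 4) - 1*0)*(-15))**2 = ((-6 + 0)*(-15))**2 = (-6*(-15))**2 = 90**2 = 8100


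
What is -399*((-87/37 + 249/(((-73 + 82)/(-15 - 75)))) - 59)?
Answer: 37665600/37 ≈ 1.0180e+6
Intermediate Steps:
-399*((-87/37 + 249/(((-73 + 82)/(-15 - 75)))) - 59) = -399*((-87*1/37 + 249/((9/(-90)))) - 59) = -399*((-87/37 + 249/((9*(-1/90)))) - 59) = -399*((-87/37 + 249/(-⅒)) - 59) = -399*((-87/37 + 249*(-10)) - 59) = -399*((-87/37 - 2490) - 59) = -399*(-92217/37 - 59) = -399*(-94400/37) = 37665600/37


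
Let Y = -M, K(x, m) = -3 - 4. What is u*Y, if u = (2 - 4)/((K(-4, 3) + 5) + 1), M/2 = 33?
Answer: -132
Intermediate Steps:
K(x, m) = -7
M = 66 (M = 2*33 = 66)
Y = -66 (Y = -1*66 = -66)
u = 2 (u = (2 - 4)/((-7 + 5) + 1) = -2/(-2 + 1) = -2/(-1) = -2*(-1) = 2)
u*Y = 2*(-66) = -132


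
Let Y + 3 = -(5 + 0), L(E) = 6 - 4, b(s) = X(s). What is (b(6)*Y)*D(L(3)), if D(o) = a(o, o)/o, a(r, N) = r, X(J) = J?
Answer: -48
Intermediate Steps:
b(s) = s
L(E) = 2
Y = -8 (Y = -3 - (5 + 0) = -3 - 1*5 = -3 - 5 = -8)
D(o) = 1 (D(o) = o/o = 1)
(b(6)*Y)*D(L(3)) = (6*(-8))*1 = -48*1 = -48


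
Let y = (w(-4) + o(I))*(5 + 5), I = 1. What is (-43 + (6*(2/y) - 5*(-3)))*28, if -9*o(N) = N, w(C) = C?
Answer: -146552/185 ≈ -792.17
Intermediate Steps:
o(N) = -N/9
y = -370/9 (y = (-4 - 1/9*1)*(5 + 5) = (-4 - 1/9)*10 = -37/9*10 = -370/9 ≈ -41.111)
(-43 + (6*(2/y) - 5*(-3)))*28 = (-43 + (6*(2/(-370/9)) - 5*(-3)))*28 = (-43 + (6*(2*(-9/370)) + 15))*28 = (-43 + (6*(-9/185) + 15))*28 = (-43 + (-54/185 + 15))*28 = (-43 + 2721/185)*28 = -5234/185*28 = -146552/185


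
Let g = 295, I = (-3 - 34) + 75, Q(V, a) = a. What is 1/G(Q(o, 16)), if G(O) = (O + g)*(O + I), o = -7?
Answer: 1/16794 ≈ 5.9545e-5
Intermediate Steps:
I = 38 (I = -37 + 75 = 38)
G(O) = (38 + O)*(295 + O) (G(O) = (O + 295)*(O + 38) = (295 + O)*(38 + O) = (38 + O)*(295 + O))
1/G(Q(o, 16)) = 1/(11210 + 16² + 333*16) = 1/(11210 + 256 + 5328) = 1/16794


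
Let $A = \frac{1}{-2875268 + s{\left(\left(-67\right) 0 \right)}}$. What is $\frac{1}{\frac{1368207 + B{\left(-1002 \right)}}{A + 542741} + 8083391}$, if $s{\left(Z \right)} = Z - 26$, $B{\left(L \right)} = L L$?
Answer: $\frac{1560539940853}{12614461333835727557} \approx 1.2371 \cdot 10^{-7}$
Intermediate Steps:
$B{\left(L \right)} = L^{2}$
$s{\left(Z \right)} = -26 + Z$
$A = - \frac{1}{2875294}$ ($A = \frac{1}{-2875268 - 26} = \frac{1}{-2875294} = - \frac{1}{2875294} \approx -3.4779 \cdot 10^{-7}$)
$\frac{1}{\frac{1368207 + B{\left(-1002 \right)}}{A + 542741} + 8083391} = \frac{1}{\frac{1368207 + \left(-1002\right)^{2}}{- \frac{1}{2875294} + 542741} + 8083391} = \frac{1}{\frac{1368207 + 1004004}{\frac{1560539940853}{2875294}} + 8083391} = \frac{1}{2372211 \cdot \frac{2875294}{1560539940853} + 8083391} = \frac{1}{\frac{6820804055034}{1560539940853} + 8083391} = \frac{1}{\frac{12614461333835727557}{1560539940853}} = \frac{1560539940853}{12614461333835727557}$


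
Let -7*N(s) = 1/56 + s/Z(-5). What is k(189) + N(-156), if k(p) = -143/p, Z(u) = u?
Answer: -276047/52920 ≈ -5.2163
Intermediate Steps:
N(s) = -1/392 + s/35 (N(s) = -(1/56 + s/(-5))/7 = -(1*(1/56) + s*(-⅕))/7 = -(1/56 - s/5)/7 = -1/392 + s/35)
k(189) + N(-156) = -143/189 + (-1/392 + (1/35)*(-156)) = -143*1/189 + (-1/392 - 156/35) = -143/189 - 8741/1960 = -276047/52920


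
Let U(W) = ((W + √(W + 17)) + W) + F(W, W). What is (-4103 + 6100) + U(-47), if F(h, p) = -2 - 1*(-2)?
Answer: 1903 + I*√30 ≈ 1903.0 + 5.4772*I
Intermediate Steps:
F(h, p) = 0 (F(h, p) = -2 + 2 = 0)
U(W) = √(17 + W) + 2*W (U(W) = ((W + √(W + 17)) + W) + 0 = ((W + √(17 + W)) + W) + 0 = (√(17 + W) + 2*W) + 0 = √(17 + W) + 2*W)
(-4103 + 6100) + U(-47) = (-4103 + 6100) + (√(17 - 47) + 2*(-47)) = 1997 + (√(-30) - 94) = 1997 + (I*√30 - 94) = 1997 + (-94 + I*√30) = 1903 + I*√30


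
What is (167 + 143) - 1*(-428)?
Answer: 738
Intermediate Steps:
(167 + 143) - 1*(-428) = 310 + 428 = 738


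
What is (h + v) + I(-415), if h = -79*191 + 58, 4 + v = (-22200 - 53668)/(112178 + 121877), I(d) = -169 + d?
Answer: -3655780913/234055 ≈ -15619.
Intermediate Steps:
v = -1012088/234055 (v = -4 + (-22200 - 53668)/(112178 + 121877) = -4 - 75868/234055 = -1012088/234055 ≈ -4.3241)
h = -15031 (h = -15089 + 58 = -15031)
(h + v) + I(-415) = (-15031 - 1012088/234055) + (-169 - 415) = -3519092793/234055 - 584 = -3655780913/234055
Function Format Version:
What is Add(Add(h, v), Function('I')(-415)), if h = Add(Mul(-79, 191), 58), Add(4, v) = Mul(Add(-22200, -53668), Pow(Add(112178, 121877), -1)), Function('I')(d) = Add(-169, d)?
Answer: Rational(-3655780913, 234055) ≈ -15619.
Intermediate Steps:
v = Rational(-1012088, 234055) (v = Add(-4, Mul(Add(-22200, -53668), Pow(Add(112178, 121877), -1))) = Add(-4, Mul(-75868, Pow(234055, -1))) = Add(-4, Mul(-75868, Rational(1, 234055))) = Add(-4, Rational(-75868, 234055)) = Rational(-1012088, 234055) ≈ -4.3241)
h = -15031 (h = Add(-15089, 58) = -15031)
Add(Add(h, v), Function('I')(-415)) = Add(Add(-15031, Rational(-1012088, 234055)), Add(-169, -415)) = Add(Rational(-3519092793, 234055), -584) = Rational(-3655780913, 234055)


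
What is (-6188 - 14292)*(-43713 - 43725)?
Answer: 1790730240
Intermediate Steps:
(-6188 - 14292)*(-43713 - 43725) = -20480*(-87438) = 1790730240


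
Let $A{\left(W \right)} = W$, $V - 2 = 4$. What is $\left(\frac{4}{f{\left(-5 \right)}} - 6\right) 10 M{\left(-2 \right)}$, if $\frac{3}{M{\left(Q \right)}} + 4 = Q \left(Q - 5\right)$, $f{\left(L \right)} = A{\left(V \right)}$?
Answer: $-16$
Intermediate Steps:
$V = 6$ ($V = 2 + 4 = 6$)
$f{\left(L \right)} = 6$
$M{\left(Q \right)} = \frac{3}{-4 + Q \left(-5 + Q\right)}$ ($M{\left(Q \right)} = \frac{3}{-4 + Q \left(Q - 5\right)} = \frac{3}{-4 + Q \left(-5 + Q\right)}$)
$\left(\frac{4}{f{\left(-5 \right)}} - 6\right) 10 M{\left(-2 \right)} = \left(\frac{4}{6} - 6\right) 10 \frac{3}{-4 + \left(-2\right)^{2} - -10} = \left(4 \cdot \frac{1}{6} - 6\right) 10 \frac{3}{-4 + 4 + 10} = \left(\frac{2}{3} - 6\right) 10 \cdot \frac{3}{10} = \left(- \frac{16}{3}\right) 10 \cdot 3 \cdot \frac{1}{10} = \left(- \frac{160}{3}\right) \frac{3}{10} = -16$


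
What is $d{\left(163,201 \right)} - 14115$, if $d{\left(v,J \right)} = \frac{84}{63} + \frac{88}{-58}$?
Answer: $- \frac{1228021}{87} \approx -14115.0$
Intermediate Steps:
$d{\left(v,J \right)} = - \frac{16}{87}$ ($d{\left(v,J \right)} = 84 \cdot \frac{1}{63} + 88 \left(- \frac{1}{58}\right) = \frac{4}{3} - \frac{44}{29} = - \frac{16}{87}$)
$d{\left(163,201 \right)} - 14115 = - \frac{16}{87} - 14115 = - \frac{1228021}{87}$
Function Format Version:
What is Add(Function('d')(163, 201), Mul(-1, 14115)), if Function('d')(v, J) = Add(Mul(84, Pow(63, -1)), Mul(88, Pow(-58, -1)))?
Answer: Rational(-1228021, 87) ≈ -14115.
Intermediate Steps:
Function('d')(v, J) = Rational(-16, 87) (Function('d')(v, J) = Add(Mul(84, Rational(1, 63)), Mul(88, Rational(-1, 58))) = Add(Rational(4, 3), Rational(-44, 29)) = Rational(-16, 87))
Add(Function('d')(163, 201), Mul(-1, 14115)) = Add(Rational(-16, 87), Mul(-1, 14115)) = Add(Rational(-16, 87), -14115) = Rational(-1228021, 87)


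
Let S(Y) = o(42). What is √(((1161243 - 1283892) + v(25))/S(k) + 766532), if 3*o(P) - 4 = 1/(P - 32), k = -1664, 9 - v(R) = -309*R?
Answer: √1147194842/41 ≈ 826.10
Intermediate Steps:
v(R) = 9 + 309*R (v(R) = 9 - (-309)*R = 9 + 309*R)
o(P) = 4/3 + 1/(3*(-32 + P)) (o(P) = 4/3 + 1/(3*(P - 32)) = 4/3 + 1/(3*(-32 + P)))
S(Y) = 41/30 (S(Y) = (-127 + 4*42)/(3*(-32 + 42)) = (⅓)*(-127 + 168)/10 = (⅓)*(⅒)*41 = 41/30)
√(((1161243 - 1283892) + v(25))/S(k) + 766532) = √(((1161243 - 1283892) + (9 + 309*25))/(41/30) + 766532) = √((-122649 + (9 + 7725))*(30/41) + 766532) = √((-122649 + 7734)*(30/41) + 766532) = √(-114915*30/41 + 766532) = √(-3447450/41 + 766532) = √(27980362/41) = √1147194842/41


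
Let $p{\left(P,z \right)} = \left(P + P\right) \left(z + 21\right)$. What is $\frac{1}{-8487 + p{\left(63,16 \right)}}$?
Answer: $- \frac{1}{3825} \approx -0.00026144$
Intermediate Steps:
$p{\left(P,z \right)} = 2 P \left(21 + z\right)$
$\frac{1}{-8487 + p{\left(63,16 \right)}} = \frac{1}{-8487 + 2 \cdot 63 \left(21 + 16\right)} = \frac{1}{-8487 + 2 \cdot 63 \cdot 37} = \frac{1}{-8487 + 4662} = \frac{1}{-3825} = - \frac{1}{3825}$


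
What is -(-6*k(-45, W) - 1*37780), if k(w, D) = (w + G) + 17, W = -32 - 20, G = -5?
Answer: 37582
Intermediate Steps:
W = -52
k(w, D) = 12 + w (k(w, D) = (w - 5) + 17 = (-5 + w) + 17 = 12 + w)
-(-6*k(-45, W) - 1*37780) = -(-6*(12 - 45) - 1*37780) = -(-6*(-33) - 37780) = -(198 - 37780) = -1*(-37582) = 37582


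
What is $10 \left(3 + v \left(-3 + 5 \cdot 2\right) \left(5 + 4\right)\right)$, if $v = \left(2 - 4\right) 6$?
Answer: $-7530$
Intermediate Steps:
$v = -12$ ($v = \left(-2\right) 6 = -12$)
$10 \left(3 + v \left(-3 + 5 \cdot 2\right) \left(5 + 4\right)\right) = 10 \left(3 + - 12 \left(-3 + 5 \cdot 2\right) \left(5 + 4\right)\right) = 10 \left(3 + - 12 \left(-3 + 10\right) 9\right) = 10 \left(3 + \left(-12\right) 7 \cdot 9\right) = 10 \left(3 - 756\right) = 10 \left(-753\right) = -7530$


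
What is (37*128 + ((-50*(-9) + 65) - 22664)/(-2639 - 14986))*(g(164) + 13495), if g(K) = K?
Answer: 380148860397/5875 ≈ 6.4706e+7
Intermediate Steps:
(37*128 + ((-50*(-9) + 65) - 22664)/(-2639 - 14986))*(g(164) + 13495) = (37*128 + ((-50*(-9) + 65) - 22664)/(-2639 - 14986))*(164 + 13495) = (4736 + ((450 + 65) - 22664)/(-17625))*13659 = (4736 + (515 - 22664)*(-1/17625))*13659 = (4736 - 22149*(-1/17625))*13659 = (4736 + 7383/5875)*13659 = (27831383/5875)*13659 = 380148860397/5875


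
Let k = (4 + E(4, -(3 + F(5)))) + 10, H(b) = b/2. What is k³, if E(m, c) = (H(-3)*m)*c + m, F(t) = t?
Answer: 287496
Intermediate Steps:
H(b) = b/2 (H(b) = b*(½) = b/2)
E(m, c) = m - 3*c*m/2 (E(m, c) = (((½)*(-3))*m)*c + m = (-3*m/2)*c + m = -3*c*m/2 + m = m - 3*c*m/2)
k = 66 (k = (4 + (½)*4*(2 - (-3)*(3 + 5))) + 10 = (4 + (½)*4*(2 - (-3)*8)) + 10 = (4 + (½)*4*(2 - 3*(-8))) + 10 = (4 + (½)*4*(2 + 24)) + 10 = (4 + (½)*4*26) + 10 = (4 + 52) + 10 = 56 + 10 = 66)
k³ = 66³ = 287496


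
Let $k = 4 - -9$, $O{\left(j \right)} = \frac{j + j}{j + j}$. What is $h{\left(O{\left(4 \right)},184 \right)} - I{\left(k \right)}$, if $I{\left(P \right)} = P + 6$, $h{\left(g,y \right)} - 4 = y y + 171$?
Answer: $34012$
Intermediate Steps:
$O{\left(j \right)} = 1$ ($O{\left(j \right)} = \frac{2 j}{2 j} = 2 j \frac{1}{2 j} = 1$)
$h{\left(g,y \right)} = 175 + y^{2}$ ($h{\left(g,y \right)} = 4 + \left(y y + 171\right) = 4 + \left(y^{2} + 171\right) = 4 + \left(171 + y^{2}\right) = 175 + y^{2}$)
$k = 13$ ($k = 4 + 9 = 13$)
$I{\left(P \right)} = 6 + P$
$h{\left(O{\left(4 \right)},184 \right)} - I{\left(k \right)} = \left(175 + 184^{2}\right) - \left(6 + 13\right) = \left(175 + 33856\right) - 19 = 34031 - 19 = 34012$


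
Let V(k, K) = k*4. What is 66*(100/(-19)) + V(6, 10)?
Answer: -6144/19 ≈ -323.37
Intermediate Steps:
V(k, K) = 4*k
66*(100/(-19)) + V(6, 10) = 66*(100/(-19)) + 4*6 = 66*(100*(-1/19)) + 24 = 66*(-100/19) + 24 = -6600/19 + 24 = -6144/19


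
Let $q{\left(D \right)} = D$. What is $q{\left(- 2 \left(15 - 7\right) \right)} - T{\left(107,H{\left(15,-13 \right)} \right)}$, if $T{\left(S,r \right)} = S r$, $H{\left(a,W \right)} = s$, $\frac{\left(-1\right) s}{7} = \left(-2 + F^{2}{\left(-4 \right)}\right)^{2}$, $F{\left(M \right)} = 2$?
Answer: $2980$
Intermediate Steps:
$s = -28$ ($s = - 7 \left(-2 + 2^{2}\right)^{2} = - 7 \left(-2 + 4\right)^{2} = - 7 \cdot 2^{2} = \left(-7\right) 4 = -28$)
$H{\left(a,W \right)} = -28$
$q{\left(- 2 \left(15 - 7\right) \right)} - T{\left(107,H{\left(15,-13 \right)} \right)} = - 2 \left(15 - 7\right) - 107 \left(-28\right) = \left(-2\right) 8 - -2996 = -16 + 2996 = 2980$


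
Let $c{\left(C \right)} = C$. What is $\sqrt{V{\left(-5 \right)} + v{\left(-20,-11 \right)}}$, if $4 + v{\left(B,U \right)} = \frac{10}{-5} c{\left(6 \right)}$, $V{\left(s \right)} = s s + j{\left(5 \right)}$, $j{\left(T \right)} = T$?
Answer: $\sqrt{14} \approx 3.7417$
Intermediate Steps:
$V{\left(s \right)} = 5 + s^{2}$ ($V{\left(s \right)} = s s + 5 = s^{2} + 5 = 5 + s^{2}$)
$v{\left(B,U \right)} = -16$ ($v{\left(B,U \right)} = -4 + \frac{10}{-5} \cdot 6 = -4 + 10 \left(- \frac{1}{5}\right) 6 = -4 - 12 = -16$)
$\sqrt{V{\left(-5 \right)} + v{\left(-20,-11 \right)}} = \sqrt{\left(5 + \left(-5\right)^{2}\right) - 16} = \sqrt{\left(5 + 25\right) - 16} = \sqrt{30 - 16} = \sqrt{14}$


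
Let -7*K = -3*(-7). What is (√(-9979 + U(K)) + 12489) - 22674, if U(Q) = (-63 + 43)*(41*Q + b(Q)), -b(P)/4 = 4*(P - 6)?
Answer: -10185 + I*√10399 ≈ -10185.0 + 101.98*I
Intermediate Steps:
b(P) = 96 - 16*P (b(P) = -16*(P - 6) = -16*(-6 + P) = -4*(-24 + 4*P) = 96 - 16*P)
K = -3 (K = -(-3)*(-7)/7 = -⅐*21 = -3)
U(Q) = -1920 - 500*Q (U(Q) = (-63 + 43)*(41*Q + (96 - 16*Q)) = -20*(96 + 25*Q) = -1920 - 500*Q)
(√(-9979 + U(K)) + 12489) - 22674 = (√(-9979 + (-1920 - 500*(-3))) + 12489) - 22674 = (√(-9979 + (-1920 + 1500)) + 12489) - 22674 = (√(-9979 - 420) + 12489) - 22674 = (√(-10399) + 12489) - 22674 = (I*√10399 + 12489) - 22674 = (12489 + I*√10399) - 22674 = -10185 + I*√10399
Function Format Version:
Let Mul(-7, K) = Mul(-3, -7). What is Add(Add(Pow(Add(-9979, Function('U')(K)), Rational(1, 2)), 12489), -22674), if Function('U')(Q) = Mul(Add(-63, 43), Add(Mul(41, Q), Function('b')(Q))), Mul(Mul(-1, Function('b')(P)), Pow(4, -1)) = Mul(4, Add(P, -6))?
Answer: Add(-10185, Mul(I, Pow(10399, Rational(1, 2)))) ≈ Add(-10185., Mul(101.98, I))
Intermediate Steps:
Function('b')(P) = Add(96, Mul(-16, P)) (Function('b')(P) = Mul(-4, Mul(4, Add(P, -6))) = Mul(-4, Mul(4, Add(-6, P))) = Mul(-4, Add(-24, Mul(4, P))) = Add(96, Mul(-16, P)))
K = -3 (K = Mul(Rational(-1, 7), Mul(-3, -7)) = Mul(Rational(-1, 7), 21) = -3)
Function('U')(Q) = Add(-1920, Mul(-500, Q)) (Function('U')(Q) = Mul(Add(-63, 43), Add(Mul(41, Q), Add(96, Mul(-16, Q)))) = Mul(-20, Add(96, Mul(25, Q))) = Add(-1920, Mul(-500, Q)))
Add(Add(Pow(Add(-9979, Function('U')(K)), Rational(1, 2)), 12489), -22674) = Add(Add(Pow(Add(-9979, Add(-1920, Mul(-500, -3))), Rational(1, 2)), 12489), -22674) = Add(Add(Pow(Add(-9979, Add(-1920, 1500)), Rational(1, 2)), 12489), -22674) = Add(Add(Pow(Add(-9979, -420), Rational(1, 2)), 12489), -22674) = Add(Add(Pow(-10399, Rational(1, 2)), 12489), -22674) = Add(Add(Mul(I, Pow(10399, Rational(1, 2))), 12489), -22674) = Add(Add(12489, Mul(I, Pow(10399, Rational(1, 2)))), -22674) = Add(-10185, Mul(I, Pow(10399, Rational(1, 2))))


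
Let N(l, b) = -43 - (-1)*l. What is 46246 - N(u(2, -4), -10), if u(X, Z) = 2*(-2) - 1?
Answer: 46294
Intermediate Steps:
u(X, Z) = -5 (u(X, Z) = -4 - 1 = -5)
N(l, b) = -43 + l
46246 - N(u(2, -4), -10) = 46246 - (-43 - 5) = 46246 - 1*(-48) = 46246 + 48 = 46294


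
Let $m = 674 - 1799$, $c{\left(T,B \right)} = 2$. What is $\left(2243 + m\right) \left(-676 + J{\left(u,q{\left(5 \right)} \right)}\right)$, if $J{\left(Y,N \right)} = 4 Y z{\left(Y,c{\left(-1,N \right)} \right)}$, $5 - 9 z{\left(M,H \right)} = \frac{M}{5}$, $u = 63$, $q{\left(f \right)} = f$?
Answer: $- \frac{4968392}{5} \approx -9.9368 \cdot 10^{5}$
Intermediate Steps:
$m = -1125$
$z{\left(M,H \right)} = \frac{5}{9} - \frac{M}{45}$ ($z{\left(M,H \right)} = \frac{5}{9} - \frac{M \frac{1}{5}}{9} = \frac{5}{9} - \frac{\frac{1}{5} M}{9} = \frac{5}{9} - \frac{M}{45}$)
$J{\left(Y,N \right)} = 4 Y \left(\frac{5}{9} - \frac{Y}{45}\right)$
$\left(2243 + m\right) \left(-676 + J{\left(u,q{\left(5 \right)} \right)}\right) = \left(2243 - 1125\right) \left(-676 + \frac{4}{45} \cdot 63 \left(25 - 63\right)\right) = 1118 \left(-676 + \frac{4}{45} \cdot 63 \left(25 - 63\right)\right) = 1118 \left(-676 + \frac{4}{45} \cdot 63 \left(-38\right)\right) = 1118 \left(-676 - \frac{1064}{5}\right) = 1118 \left(- \frac{4444}{5}\right) = - \frac{4968392}{5}$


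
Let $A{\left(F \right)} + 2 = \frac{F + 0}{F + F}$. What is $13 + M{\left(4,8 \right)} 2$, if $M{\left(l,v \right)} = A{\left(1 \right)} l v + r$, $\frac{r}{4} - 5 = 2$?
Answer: $-27$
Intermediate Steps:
$A{\left(F \right)} = - \frac{3}{2}$ ($A{\left(F \right)} = -2 + \frac{F + 0}{F + F} = -2 + \frac{F}{2 F} = -2 + F \frac{1}{2 F} = -2 + \frac{1}{2} = - \frac{3}{2}$)
$r = 28$ ($r = 20 + 4 \cdot 2 = 20 + 8 = 28$)
$M{\left(l,v \right)} = 28 - \frac{3 l v}{2}$ ($M{\left(l,v \right)} = - \frac{3 l}{2} v + 28 = - \frac{3 l v}{2} + 28 = 28 - \frac{3 l v}{2}$)
$13 + M{\left(4,8 \right)} 2 = 13 + \left(28 - 6 \cdot 8\right) 2 = 13 + \left(28 - 48\right) 2 = 13 - 40 = -27$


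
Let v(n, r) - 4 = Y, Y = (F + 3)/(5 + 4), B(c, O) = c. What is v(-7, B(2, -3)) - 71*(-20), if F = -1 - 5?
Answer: 4271/3 ≈ 1423.7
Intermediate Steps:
F = -6
Y = -1/3 (Y = (-6 + 3)/(5 + 4) = -3/9 = -3*1/9 = -1/3 ≈ -0.33333)
v(n, r) = 11/3 (v(n, r) = 4 - 1/3 = 11/3)
v(-7, B(2, -3)) - 71*(-20) = 11/3 - 71*(-20) = 11/3 + 1420 = 4271/3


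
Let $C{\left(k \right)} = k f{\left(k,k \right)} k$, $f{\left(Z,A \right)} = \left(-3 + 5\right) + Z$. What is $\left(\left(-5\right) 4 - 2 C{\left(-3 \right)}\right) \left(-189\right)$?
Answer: $378$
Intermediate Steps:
$f{\left(Z,A \right)} = 2 + Z$
$C{\left(k \right)} = k^{2} \left(2 + k\right)$ ($C{\left(k \right)} = k \left(2 + k\right) k = k^{2} \left(2 + k\right)$)
$\left(\left(-5\right) 4 - 2 C{\left(-3 \right)}\right) \left(-189\right) = \left(\left(-5\right) 4 - 2 \left(-3\right)^{2} \left(2 - 3\right)\right) \left(-189\right) = \left(-20 - 2 \cdot 9 \left(-1\right)\right) \left(-189\right) = \left(-20 - -18\right) \left(-189\right) = \left(-20 + 18\right) \left(-189\right) = \left(-2\right) \left(-189\right) = 378$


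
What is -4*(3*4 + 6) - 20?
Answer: -92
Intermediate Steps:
-4*(3*4 + 6) - 20 = -4*(12 + 6) - 20 = -4*18 - 20 = -72 - 20 = -92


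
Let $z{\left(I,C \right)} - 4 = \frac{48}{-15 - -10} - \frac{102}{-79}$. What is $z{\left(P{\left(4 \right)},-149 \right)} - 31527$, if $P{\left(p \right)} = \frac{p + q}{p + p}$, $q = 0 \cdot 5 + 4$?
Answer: $- \frac{12454867}{395} \approx -31531.0$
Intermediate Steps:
$q = 4$ ($q = 0 + 4 = 4$)
$P{\left(p \right)} = \frac{4 + p}{2 p}$ ($P{\left(p \right)} = \frac{p + 4}{p + p} = \frac{4 + p}{2 p}$)
$z{\left(I,C \right)} = - \frac{1702}{395}$ ($z{\left(I,C \right)} = 4 + \left(\frac{48}{-15 - -10} - \frac{102}{-79}\right) = 4 + \left(\frac{48}{-15 + 10} - - \frac{102}{79}\right) = 4 + \left(\frac{48}{-5} + \frac{102}{79}\right) = 4 + \left(48 \left(- \frac{1}{5}\right) + \frac{102}{79}\right) = 4 + \left(- \frac{48}{5} + \frac{102}{79}\right) = 4 - \frac{3282}{395} = - \frac{1702}{395}$)
$z{\left(P{\left(4 \right)},-149 \right)} - 31527 = - \frac{1702}{395} - 31527 = - \frac{12454867}{395}$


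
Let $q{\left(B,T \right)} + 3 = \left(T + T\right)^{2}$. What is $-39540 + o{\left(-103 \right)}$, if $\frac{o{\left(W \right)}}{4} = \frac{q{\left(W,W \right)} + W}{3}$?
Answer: $16900$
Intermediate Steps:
$q{\left(B,T \right)} = -3 + 4 T^{2}$ ($q{\left(B,T \right)} = -3 + \left(T + T\right)^{2} = -3 + \left(2 T\right)^{2} = -3 + 4 T^{2}$)
$o{\left(W \right)} = -4 + \frac{4 W}{3} + \frac{16 W^{2}}{3}$ ($o{\left(W \right)} = 4 \frac{\left(-3 + 4 W^{2}\right) + W}{3} = 4 \frac{-3 + W + 4 W^{2}}{3} = 4 \left(-1 + \frac{W}{3} + \frac{4 W^{2}}{3}\right) = -4 + \frac{4 W}{3} + \frac{16 W^{2}}{3}$)
$-39540 + o{\left(-103 \right)} = -39540 + \left(-4 + \frac{4}{3} \left(-103\right) + \frac{16 \left(-103\right)^{2}}{3}\right) = -39540 - -56440 = -39540 + 56440 = 16900$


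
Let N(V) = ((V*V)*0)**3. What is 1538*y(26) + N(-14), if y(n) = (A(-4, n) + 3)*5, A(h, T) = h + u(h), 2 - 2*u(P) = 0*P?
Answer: 0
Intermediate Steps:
u(P) = 1 (u(P) = 1 - 0*P = 1 - 1/2*0 = 1 + 0 = 1)
A(h, T) = 1 + h (A(h, T) = h + 1 = 1 + h)
y(n) = 0 (y(n) = ((1 - 4) + 3)*5 = (-3 + 3)*5 = 0*5 = 0)
N(V) = 0 (N(V) = (V**2*0)**3 = 0**3 = 0)
1538*y(26) + N(-14) = 1538*0 + 0 = 0 + 0 = 0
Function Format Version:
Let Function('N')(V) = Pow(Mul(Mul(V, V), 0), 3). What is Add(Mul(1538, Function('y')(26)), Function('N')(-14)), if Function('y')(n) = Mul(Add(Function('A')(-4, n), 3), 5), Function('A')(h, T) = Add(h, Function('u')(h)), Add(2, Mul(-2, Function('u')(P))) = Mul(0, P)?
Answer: 0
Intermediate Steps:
Function('u')(P) = 1 (Function('u')(P) = Add(1, Mul(Rational(-1, 2), Mul(0, P))) = Add(1, Mul(Rational(-1, 2), 0)) = Add(1, 0) = 1)
Function('A')(h, T) = Add(1, h) (Function('A')(h, T) = Add(h, 1) = Add(1, h))
Function('y')(n) = 0 (Function('y')(n) = Mul(Add(Add(1, -4), 3), 5) = Mul(Add(-3, 3), 5) = Mul(0, 5) = 0)
Function('N')(V) = 0 (Function('N')(V) = Pow(Mul(Pow(V, 2), 0), 3) = Pow(0, 3) = 0)
Add(Mul(1538, Function('y')(26)), Function('N')(-14)) = Add(Mul(1538, 0), 0) = Add(0, 0) = 0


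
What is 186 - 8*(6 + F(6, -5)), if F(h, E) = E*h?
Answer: 378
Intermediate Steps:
186 - 8*(6 + F(6, -5)) = 186 - 8*(6 - 5*6) = 186 - 8*(6 - 30) = 186 - 8*(-24) = 186 - 1*(-192) = 186 + 192 = 378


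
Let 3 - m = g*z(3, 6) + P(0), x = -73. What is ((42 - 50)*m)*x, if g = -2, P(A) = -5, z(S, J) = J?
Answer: 11680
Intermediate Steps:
m = 20 (m = 3 - (-2*6 - 5) = 3 - (-12 - 5) = 3 - 1*(-17) = 3 + 17 = 20)
((42 - 50)*m)*x = ((42 - 50)*20)*(-73) = -8*20*(-73) = -160*(-73) = 11680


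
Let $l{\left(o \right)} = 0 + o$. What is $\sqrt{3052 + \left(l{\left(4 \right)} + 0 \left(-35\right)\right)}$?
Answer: $4 \sqrt{191} \approx 55.281$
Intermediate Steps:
$l{\left(o \right)} = o$
$\sqrt{3052 + \left(l{\left(4 \right)} + 0 \left(-35\right)\right)} = \sqrt{3052 + \left(4 + 0 \left(-35\right)\right)} = \sqrt{3052 + \left(4 + 0\right)} = \sqrt{3052 + 4} = \sqrt{3056} = 4 \sqrt{191}$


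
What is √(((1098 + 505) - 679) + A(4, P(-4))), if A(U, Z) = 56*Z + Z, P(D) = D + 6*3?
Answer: √1722 ≈ 41.497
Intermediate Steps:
P(D) = 18 + D (P(D) = D + 18 = 18 + D)
A(U, Z) = 57*Z
√(((1098 + 505) - 679) + A(4, P(-4))) = √(((1098 + 505) - 679) + 57*(18 - 4)) = √((1603 - 679) + 57*14) = √(924 + 798) = √1722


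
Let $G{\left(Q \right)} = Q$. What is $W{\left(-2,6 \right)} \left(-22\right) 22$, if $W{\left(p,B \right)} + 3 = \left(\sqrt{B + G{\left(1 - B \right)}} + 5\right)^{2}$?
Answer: $-15972$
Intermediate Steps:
$W{\left(p,B \right)} = 33$ ($W{\left(p,B \right)} = -3 + \left(\sqrt{B - \left(-1 + B\right)} + 5\right)^{2} = -3 + \left(\sqrt{1} + 5\right)^{2} = -3 + \left(1 + 5\right)^{2} = -3 + 6^{2} = -3 + 36 = 33$)
$W{\left(-2,6 \right)} \left(-22\right) 22 = 33 \left(-22\right) 22 = \left(-726\right) 22 = -15972$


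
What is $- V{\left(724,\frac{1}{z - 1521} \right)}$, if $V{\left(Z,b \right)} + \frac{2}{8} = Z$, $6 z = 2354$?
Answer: $- \frac{2895}{4} \approx -723.75$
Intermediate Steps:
$z = \frac{1177}{3}$ ($z = \frac{1}{6} \cdot 2354 = \frac{1177}{3} \approx 392.33$)
$V{\left(Z,b \right)} = - \frac{1}{4} + Z$
$- V{\left(724,\frac{1}{z - 1521} \right)} = - (- \frac{1}{4} + 724) = \left(-1\right) \frac{2895}{4} = - \frac{2895}{4}$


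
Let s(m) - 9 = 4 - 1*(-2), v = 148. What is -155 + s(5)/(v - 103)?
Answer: -464/3 ≈ -154.67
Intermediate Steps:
s(m) = 15 (s(m) = 9 + (4 - 1*(-2)) = 9 + (4 + 2) = 9 + 6 = 15)
-155 + s(5)/(v - 103) = -155 + 15/(148 - 103) = -155 + 15/45 = -155 + (1/45)*15 = -155 + ⅓ = -464/3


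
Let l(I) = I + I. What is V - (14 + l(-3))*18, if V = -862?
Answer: -1006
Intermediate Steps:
l(I) = 2*I
V - (14 + l(-3))*18 = -862 - (14 + 2*(-3))*18 = -862 - (14 - 6)*18 = -862 - 8*18 = -862 - 1*144 = -862 - 144 = -1006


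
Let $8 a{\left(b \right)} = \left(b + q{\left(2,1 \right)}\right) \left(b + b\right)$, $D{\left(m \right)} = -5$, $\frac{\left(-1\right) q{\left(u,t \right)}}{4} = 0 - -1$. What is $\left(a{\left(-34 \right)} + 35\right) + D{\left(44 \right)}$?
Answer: $353$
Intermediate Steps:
$q{\left(u,t \right)} = -4$ ($q{\left(u,t \right)} = - 4 \left(0 - -1\right) = - 4 \left(0 + 1\right) = \left(-4\right) 1 = -4$)
$a{\left(b \right)} = \frac{b \left(-4 + b\right)}{4}$ ($a{\left(b \right)} = \frac{\left(b - 4\right) \left(b + b\right)}{8} = \frac{\left(-4 + b\right) 2 b}{8} = \frac{2 b \left(-4 + b\right)}{8} = \frac{b \left(-4 + b\right)}{4}$)
$\left(a{\left(-34 \right)} + 35\right) + D{\left(44 \right)} = \left(\frac{1}{4} \left(-34\right) \left(-4 - 34\right) + 35\right) - 5 = \left(\frac{1}{4} \left(-34\right) \left(-38\right) + 35\right) - 5 = \left(323 + 35\right) - 5 = 358 - 5 = 353$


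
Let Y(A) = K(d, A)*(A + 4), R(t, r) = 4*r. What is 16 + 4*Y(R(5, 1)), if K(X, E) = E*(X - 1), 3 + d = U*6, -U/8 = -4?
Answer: 24080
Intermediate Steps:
U = 32 (U = -8*(-4) = 32)
d = 189 (d = -3 + 32*6 = -3 + 192 = 189)
K(X, E) = E*(-1 + X)
Y(A) = 188*A*(4 + A) (Y(A) = (A*(-1 + 189))*(A + 4) = (A*188)*(4 + A) = (188*A)*(4 + A) = 188*A*(4 + A))
16 + 4*Y(R(5, 1)) = 16 + 4*(188*(4*1)*(4 + 4*1)) = 16 + 4*(188*4*(4 + 4)) = 16 + 4*(188*4*8) = 16 + 4*6016 = 16 + 24064 = 24080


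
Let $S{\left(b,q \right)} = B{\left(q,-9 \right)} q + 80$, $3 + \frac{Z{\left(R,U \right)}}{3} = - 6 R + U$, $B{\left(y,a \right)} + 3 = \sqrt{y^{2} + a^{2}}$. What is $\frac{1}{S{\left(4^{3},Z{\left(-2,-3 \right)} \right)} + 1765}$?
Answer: $\frac{199}{341829} - \frac{2 \sqrt{5}}{37981} \approx 0.00046442$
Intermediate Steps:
$B{\left(y,a \right)} = -3 + \sqrt{a^{2} + y^{2}}$ ($B{\left(y,a \right)} = -3 + \sqrt{y^{2} + a^{2}} = -3 + \sqrt{a^{2} + y^{2}}$)
$Z{\left(R,U \right)} = -9 - 18 R + 3 U$ ($Z{\left(R,U \right)} = -9 + 3 \left(- 6 R + U\right) = -9 + 3 \left(U - 6 R\right) = -9 - \left(- 3 U + 18 R\right) = -9 - 18 R + 3 U$)
$S{\left(b,q \right)} = 80 + q \left(-3 + \sqrt{81 + q^{2}}\right)$ ($S{\left(b,q \right)} = \left(-3 + \sqrt{\left(-9\right)^{2} + q^{2}}\right) q + 80 = \left(-3 + \sqrt{81 + q^{2}}\right) q + 80 = q \left(-3 + \sqrt{81 + q^{2}}\right) + 80 = 80 + q \left(-3 + \sqrt{81 + q^{2}}\right)$)
$\frac{1}{S{\left(4^{3},Z{\left(-2,-3 \right)} \right)} + 1765} = \frac{1}{\left(80 + \left(-9 - -36 + 3 \left(-3\right)\right) \left(-3 + \sqrt{81 + \left(-9 - -36 + 3 \left(-3\right)\right)^{2}}\right)\right) + 1765} = \frac{1}{\left(80 + \left(-9 + 36 - 9\right) \left(-3 + \sqrt{81 + \left(-9 + 36 - 9\right)^{2}}\right)\right) + 1765} = \frac{1}{\left(80 + 18 \left(-3 + \sqrt{81 + 18^{2}}\right)\right) + 1765} = \frac{1}{\left(80 + 18 \left(-3 + \sqrt{81 + 324}\right)\right) + 1765} = \frac{1}{\left(80 + 18 \left(-3 + \sqrt{405}\right)\right) + 1765} = \frac{1}{\left(80 + 18 \left(-3 + 9 \sqrt{5}\right)\right) + 1765} = \frac{1}{\left(80 - \left(54 - 162 \sqrt{5}\right)\right) + 1765} = \frac{1}{\left(26 + 162 \sqrt{5}\right) + 1765} = \frac{1}{1791 + 162 \sqrt{5}}$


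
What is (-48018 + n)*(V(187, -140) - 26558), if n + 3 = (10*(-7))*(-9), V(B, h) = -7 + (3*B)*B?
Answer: -3712705722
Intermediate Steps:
V(B, h) = -7 + 3*B²
n = 627 (n = -3 + (10*(-7))*(-9) = -3 - 70*(-9) = -3 + 630 = 627)
(-48018 + n)*(V(187, -140) - 26558) = (-48018 + 627)*((-7 + 3*187²) - 26558) = -47391*((-7 + 3*34969) - 26558) = -47391*((-7 + 104907) - 26558) = -47391*(104900 - 26558) = -47391*78342 = -3712705722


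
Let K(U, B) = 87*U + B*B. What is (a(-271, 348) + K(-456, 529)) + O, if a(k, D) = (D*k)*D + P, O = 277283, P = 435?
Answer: -32301297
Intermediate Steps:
K(U, B) = B**2 + 87*U (K(U, B) = 87*U + B**2 = B**2 + 87*U)
a(k, D) = 435 + k*D**2 (a(k, D) = (D*k)*D + 435 = k*D**2 + 435 = 435 + k*D**2)
(a(-271, 348) + K(-456, 529)) + O = ((435 - 271*348**2) + (529**2 + 87*(-456))) + 277283 = ((435 - 271*121104) + (279841 - 39672)) + 277283 = ((435 - 32819184) + 240169) + 277283 = (-32818749 + 240169) + 277283 = -32578580 + 277283 = -32301297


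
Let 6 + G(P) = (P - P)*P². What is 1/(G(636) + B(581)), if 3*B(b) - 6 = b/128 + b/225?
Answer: -86400/140507 ≈ -0.61492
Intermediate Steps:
B(b) = 2 + 353*b/86400 (B(b) = 2 + (b/128 + b/225)/3 = 2 + (353*b/28800)/3 = 2 + 353*b/86400)
G(P) = -6 (G(P) = -6 + (P - P)*P² = -6 + 0*P² = -6 + 0 = -6)
1/(G(636) + B(581)) = 1/(-6 + (2 + (353/86400)*581)) = 1/(-6 + (2 + 205093/86400)) = 1/(-6 + 377893/86400) = 1/(-140507/86400) = -86400/140507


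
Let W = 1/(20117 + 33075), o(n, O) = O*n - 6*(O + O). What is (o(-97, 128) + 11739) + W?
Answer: -117713895/53192 ≈ -2213.0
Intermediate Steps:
o(n, O) = -12*O + O*n (o(n, O) = O*n - 12*O = -12*O + O*n)
W = 1/53192 ≈ 1.8800e-5
(o(-97, 128) + 11739) + W = (128*(-12 - 97) + 11739) + 1/53192 = (128*(-109) + 11739) + 1/53192 = (-13952 + 11739) + 1/53192 = -2213 + 1/53192 = -117713895/53192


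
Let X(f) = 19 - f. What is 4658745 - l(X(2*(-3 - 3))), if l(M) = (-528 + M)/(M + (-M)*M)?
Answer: 4332632353/930 ≈ 4.6587e+6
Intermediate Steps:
l(M) = (-528 + M)/(M - M**2)
4658745 - l(X(2*(-3 - 3))) = 4658745 - (528 - (19 - 2*(-3 - 3)))/((19 - 2*(-3 - 3))*(-1 + (19 - 2*(-3 - 3)))) = 4658745 - (528 - (19 - 2*(-6)))/((19 - 2*(-6))*(-1 + (19 - 2*(-6)))) = 4658745 - (528 - (19 - 1*(-12)))/((19 - 1*(-12))*(-1 + (19 - 1*(-12)))) = 4658745 - (528 - (19 + 12))/((19 + 12)*(-1 + (19 + 12))) = 4658745 - (528 - 1*31)/(31*(-1 + 31)) = 4658745 - (528 - 31)/(31*30) = 4658745 - 497/(31*30) = 4658745 - 1*497/930 = 4658745 - 497/930 = 4332632353/930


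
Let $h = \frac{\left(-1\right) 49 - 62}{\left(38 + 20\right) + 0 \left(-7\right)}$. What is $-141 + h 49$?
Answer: $- \frac{13617}{58} \approx -234.78$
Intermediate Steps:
$h = - \frac{111}{58}$ ($h = \frac{-49 - 62}{58 + 0} = - \frac{111}{58} \approx -1.9138$)
$-141 + h 49 = -141 - \frac{5439}{58} = - \frac{13617}{58}$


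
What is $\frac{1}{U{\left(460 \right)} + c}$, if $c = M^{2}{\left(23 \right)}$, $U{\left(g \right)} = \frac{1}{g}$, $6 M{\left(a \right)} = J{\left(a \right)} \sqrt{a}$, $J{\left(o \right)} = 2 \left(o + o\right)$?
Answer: $\frac{4140}{22387289} \approx 0.00018493$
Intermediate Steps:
$J{\left(o \right)} = 4 o$ ($J{\left(o \right)} = 2 \cdot 2 o = 4 o$)
$M{\left(a \right)} = \frac{2 a^{\frac{3}{2}}}{3}$ ($M{\left(a \right)} = \frac{4 a \sqrt{a}}{6} = \frac{4 a^{\frac{3}{2}}}{6} = \frac{2 a^{\frac{3}{2}}}{3}$)
$c = \frac{48668}{9}$ ($c = \left(\frac{2 \cdot 23^{\frac{3}{2}}}{3}\right)^{2} = \left(\frac{2 \cdot 23 \sqrt{23}}{3}\right)^{2} = \left(\frac{46 \sqrt{23}}{3}\right)^{2} = \frac{48668}{9} \approx 5407.6$)
$\frac{1}{U{\left(460 \right)} + c} = \frac{1}{\frac{1}{460} + \frac{48668}{9}} = \frac{1}{\frac{22387289}{4140}} = \frac{4140}{22387289}$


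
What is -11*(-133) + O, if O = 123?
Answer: 1586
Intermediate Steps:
-11*(-133) + O = -11*(-133) + 123 = 1463 + 123 = 1586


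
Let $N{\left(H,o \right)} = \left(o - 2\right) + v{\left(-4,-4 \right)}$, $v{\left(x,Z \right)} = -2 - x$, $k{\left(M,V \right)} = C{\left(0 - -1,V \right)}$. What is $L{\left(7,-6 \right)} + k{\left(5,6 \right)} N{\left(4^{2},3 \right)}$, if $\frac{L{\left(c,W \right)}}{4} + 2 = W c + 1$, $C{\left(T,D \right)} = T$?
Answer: $-169$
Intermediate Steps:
$k{\left(M,V \right)} = 1$ ($k{\left(M,V \right)} = 0 - -1 = 0 + 1 = 1$)
$L{\left(c,W \right)} = -4 + 4 W c$ ($L{\left(c,W \right)} = -8 + 4 \left(W c + 1\right) = -8 + 4 \left(1 + W c\right) = -8 + \left(4 + 4 W c\right) = -4 + 4 W c$)
$N{\left(H,o \right)} = o$ ($N{\left(H,o \right)} = \left(o - 2\right) - -2 = \left(o - 2\right) + \left(-2 + 4\right) = \left(-2 + o\right) + 2 = o$)
$L{\left(7,-6 \right)} + k{\left(5,6 \right)} N{\left(4^{2},3 \right)} = \left(-4 + 4 \left(-6\right) 7\right) + 1 \cdot 3 = \left(-4 - 168\right) + 3 = -172 + 3 = -169$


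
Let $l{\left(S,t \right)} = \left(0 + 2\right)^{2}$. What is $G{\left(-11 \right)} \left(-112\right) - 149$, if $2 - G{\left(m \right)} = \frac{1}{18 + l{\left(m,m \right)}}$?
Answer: $- \frac{4047}{11} \approx -367.91$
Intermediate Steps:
$l{\left(S,t \right)} = 4$ ($l{\left(S,t \right)} = 2^{2} = 4$)
$G{\left(m \right)} = \frac{43}{22}$ ($G{\left(m \right)} = 2 - \frac{1}{18 + 4} = 2 - \frac{1}{22} = \frac{43}{22}$)
$G{\left(-11 \right)} \left(-112\right) - 149 = \frac{43}{22} \left(-112\right) - 149 = - \frac{2408}{11} - 149 = - \frac{4047}{11}$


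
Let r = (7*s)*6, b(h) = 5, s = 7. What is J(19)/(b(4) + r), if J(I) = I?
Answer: 19/299 ≈ 0.063545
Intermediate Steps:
r = 294 (r = (7*7)*6 = 49*6 = 294)
J(19)/(b(4) + r) = 19/(5 + 294) = 19/299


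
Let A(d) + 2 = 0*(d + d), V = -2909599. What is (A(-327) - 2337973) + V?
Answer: -5247574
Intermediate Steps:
A(d) = -2 (A(d) = -2 + 0*(d + d) = -2 + 0*(2*d) = -2 + 0 = -2)
(A(-327) - 2337973) + V = (-2 - 2337973) - 2909599 = -2337975 - 2909599 = -5247574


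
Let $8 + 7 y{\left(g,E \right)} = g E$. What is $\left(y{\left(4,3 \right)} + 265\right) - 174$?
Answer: $\frac{641}{7} \approx 91.571$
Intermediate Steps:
$y{\left(g,E \right)} = - \frac{8}{7} + \frac{E g}{7}$ ($y{\left(g,E \right)} = - \frac{8}{7} + \frac{g E}{7} = - \frac{8}{7} + \frac{E g}{7}$)
$\left(y{\left(4,3 \right)} + 265\right) - 174 = \left(\left(- \frac{8}{7} + \frac{1}{7} \cdot 3 \cdot 4\right) + 265\right) - 174 = \left(\left(- \frac{8}{7} + \frac{12}{7}\right) + 265\right) - 174 = \left(\frac{4}{7} + 265\right) - 174 = \frac{1859}{7} - 174 = \frac{641}{7}$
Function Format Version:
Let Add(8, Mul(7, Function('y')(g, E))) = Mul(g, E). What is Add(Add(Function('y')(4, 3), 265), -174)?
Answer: Rational(641, 7) ≈ 91.571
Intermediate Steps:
Function('y')(g, E) = Add(Rational(-8, 7), Mul(Rational(1, 7), E, g)) (Function('y')(g, E) = Add(Rational(-8, 7), Mul(Rational(1, 7), Mul(g, E))) = Add(Rational(-8, 7), Mul(Rational(1, 7), Mul(E, g))) = Add(Rational(-8, 7), Mul(Rational(1, 7), E, g)))
Add(Add(Function('y')(4, 3), 265), -174) = Add(Add(Add(Rational(-8, 7), Mul(Rational(1, 7), 3, 4)), 265), -174) = Add(Add(Add(Rational(-8, 7), Rational(12, 7)), 265), -174) = Add(Add(Rational(4, 7), 265), -174) = Add(Rational(1859, 7), -174) = Rational(641, 7)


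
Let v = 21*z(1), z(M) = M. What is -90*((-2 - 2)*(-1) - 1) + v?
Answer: -249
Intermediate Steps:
v = 21 (v = 21*1 = 21)
-90*((-2 - 2)*(-1) - 1) + v = -90*((-2 - 2)*(-1) - 1) + 21 = -90*(-4*(-1) - 1) + 21 = -90*(4 - 1) + 21 = -90*3 + 21 = -270 + 21 = -249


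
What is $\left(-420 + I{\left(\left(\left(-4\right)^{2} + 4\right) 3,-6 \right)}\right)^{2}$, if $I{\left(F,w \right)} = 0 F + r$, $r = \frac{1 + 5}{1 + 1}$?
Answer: $173889$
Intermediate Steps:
$r = 3$ ($r = \frac{6}{2} = 6 \cdot \frac{1}{2} = 3$)
$I{\left(F,w \right)} = 3$ ($I{\left(F,w \right)} = 0 F + 3 = 0 + 3 = 3$)
$\left(-420 + I{\left(\left(\left(-4\right)^{2} + 4\right) 3,-6 \right)}\right)^{2} = \left(-420 + 3\right)^{2} = \left(-417\right)^{2} = 173889$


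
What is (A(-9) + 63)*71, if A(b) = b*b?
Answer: 10224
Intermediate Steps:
A(b) = b²
(A(-9) + 63)*71 = ((-9)² + 63)*71 = (81 + 63)*71 = 144*71 = 10224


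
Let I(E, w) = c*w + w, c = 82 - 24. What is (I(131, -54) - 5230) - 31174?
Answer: -39590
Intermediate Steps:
c = 58
I(E, w) = 59*w (I(E, w) = 58*w + w = 59*w)
(I(131, -54) - 5230) - 31174 = (59*(-54) - 5230) - 31174 = (-3186 - 5230) - 31174 = -8416 - 31174 = -39590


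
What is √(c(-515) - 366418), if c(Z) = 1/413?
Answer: I*√62499551429/413 ≈ 605.32*I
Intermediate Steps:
c(Z) = 1/413
√(c(-515) - 366418) = √(1/413 - 366418) = √(-151330633/413) = I*√62499551429/413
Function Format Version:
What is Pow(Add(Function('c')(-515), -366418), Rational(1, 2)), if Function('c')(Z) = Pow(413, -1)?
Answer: Mul(Rational(1, 413), I, Pow(62499551429, Rational(1, 2))) ≈ Mul(605.32, I)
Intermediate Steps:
Function('c')(Z) = Rational(1, 413)
Pow(Add(Function('c')(-515), -366418), Rational(1, 2)) = Pow(Add(Rational(1, 413), -366418), Rational(1, 2)) = Pow(Rational(-151330633, 413), Rational(1, 2)) = Mul(Rational(1, 413), I, Pow(62499551429, Rational(1, 2)))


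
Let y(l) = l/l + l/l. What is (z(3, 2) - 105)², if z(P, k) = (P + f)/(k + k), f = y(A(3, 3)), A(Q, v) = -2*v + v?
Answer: 172225/16 ≈ 10764.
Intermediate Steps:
A(Q, v) = -v
y(l) = 2 (y(l) = 1 + 1 = 2)
f = 2
z(P, k) = (2 + P)/(2*k) (z(P, k) = (P + 2)/(k + k) = (2 + P)/((2*k)) = (2 + P)*(1/(2*k)) = (2 + P)/(2*k))
(z(3, 2) - 105)² = ((½)*(2 + 3)/2 - 105)² = ((½)*(½)*5 - 105)² = (5/4 - 105)² = (-415/4)² = 172225/16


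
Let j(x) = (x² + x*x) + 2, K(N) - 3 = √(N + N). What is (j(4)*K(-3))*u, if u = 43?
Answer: 4386 + 1462*I*√6 ≈ 4386.0 + 3581.2*I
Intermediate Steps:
K(N) = 3 + √2*√N (K(N) = 3 + √(N + N) = 3 + √(2*N) = 3 + √2*√N)
j(x) = 2 + 2*x² (j(x) = (x² + x²) + 2 = 2*x² + 2 = 2 + 2*x²)
(j(4)*K(-3))*u = ((2 + 2*4²)*(3 + √2*√(-3)))*43 = ((2 + 2*16)*(3 + √2*(I*√3)))*43 = ((2 + 32)*(3 + I*√6))*43 = (34*(3 + I*√6))*43 = (102 + 34*I*√6)*43 = 4386 + 1462*I*√6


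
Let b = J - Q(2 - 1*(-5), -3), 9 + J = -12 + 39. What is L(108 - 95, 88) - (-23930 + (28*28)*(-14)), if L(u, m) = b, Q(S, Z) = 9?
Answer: 34915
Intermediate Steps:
J = 18 (J = -9 + (-12 + 39) = -9 + 27 = 18)
b = 9 (b = 18 - 1*9 = 18 - 9 = 9)
L(u, m) = 9
L(108 - 95, 88) - (-23930 + (28*28)*(-14)) = 9 - (-23930 + (28*28)*(-14)) = 9 - (-23930 + 784*(-14)) = 9 - (-23930 - 10976) = 9 - 1*(-34906) = 9 + 34906 = 34915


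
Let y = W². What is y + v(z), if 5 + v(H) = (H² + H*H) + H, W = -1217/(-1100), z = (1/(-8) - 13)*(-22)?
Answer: 202116099839/1210000 ≈ 1.6704e+5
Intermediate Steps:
z = 1155/4 (z = (-⅛ - 13)*(-22) = -105/8*(-22) = 1155/4 ≈ 288.75)
W = 1217/1100 (W = -1217*(-1/1100) = 1217/1100 ≈ 1.1064)
v(H) = -5 + H + 2*H² (v(H) = -5 + ((H² + H*H) + H) = -5 + ((H² + H²) + H) = -5 + (2*H² + H) = -5 + (H + 2*H²) = -5 + H + 2*H²)
y = 1481089/1210000 (y = (1217/1100)² = 1481089/1210000 ≈ 1.2240)
y + v(z) = 1481089/1210000 + (-5 + 1155/4 + 2*(1155/4)²) = 1481089/1210000 + (-5 + 1155/4 + 2*(1334025/16)) = 1481089/1210000 + (-5 + 1155/4 + 1334025/8) = 1481089/1210000 + 1336295/8 = 202116099839/1210000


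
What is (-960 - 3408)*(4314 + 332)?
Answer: -20293728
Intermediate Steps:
(-960 - 3408)*(4314 + 332) = -4368*4646 = -20293728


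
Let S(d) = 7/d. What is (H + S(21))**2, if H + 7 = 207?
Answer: 361201/9 ≈ 40133.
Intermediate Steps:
H = 200 (H = -7 + 207 = 200)
(H + S(21))**2 = (200 + 7/21)**2 = (200 + 7*(1/21))**2 = (200 + 1/3)**2 = (601/3)**2 = 361201/9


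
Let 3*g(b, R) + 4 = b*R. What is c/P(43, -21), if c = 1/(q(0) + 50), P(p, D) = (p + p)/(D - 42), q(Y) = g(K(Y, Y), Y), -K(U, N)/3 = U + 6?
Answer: -189/12556 ≈ -0.015053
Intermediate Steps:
K(U, N) = -18 - 3*U (K(U, N) = -3*(U + 6) = -3*(6 + U) = -18 - 3*U)
g(b, R) = -4/3 + R*b/3 (g(b, R) = -4/3 + (b*R)/3 = -4/3 + (R*b)/3 = -4/3 + R*b/3)
q(Y) = -4/3 + Y*(-18 - 3*Y)/3
P(p, D) = 2*p/(-42 + D) (P(p, D) = (2*p)/(-42 + D) = 2*p/(-42 + D))
c = 3/146 (c = 1/((-4/3 - 1*0*(6 + 0)) + 50) = 1/((-4/3 - 1*0*6) + 50) = 1/((-4/3 + 0) + 50) = 1/(-4/3 + 50) = 1/(146/3) = 3/146 ≈ 0.020548)
c/P(43, -21) = (3/146)/(2*43/(-42 - 21)) = (3/146)/(2*43/(-63)) = (3/146)/(2*43*(-1/63)) = (3/146)/(-86/63) = -63/86*3/146 = -189/12556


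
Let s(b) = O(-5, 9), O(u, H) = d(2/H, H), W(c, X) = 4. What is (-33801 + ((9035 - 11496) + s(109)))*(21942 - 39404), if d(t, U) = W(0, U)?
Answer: 633137196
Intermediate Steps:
d(t, U) = 4
O(u, H) = 4
s(b) = 4
(-33801 + ((9035 - 11496) + s(109)))*(21942 - 39404) = (-33801 + ((9035 - 11496) + 4))*(21942 - 39404) = (-33801 + (-2461 + 4))*(-17462) = (-33801 - 2457)*(-17462) = -36258*(-17462) = 633137196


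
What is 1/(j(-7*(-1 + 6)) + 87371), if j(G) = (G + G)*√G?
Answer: 87371/7633863141 + 70*I*√35/7633863141 ≈ 1.1445e-5 + 5.4249e-8*I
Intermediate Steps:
j(G) = 2*G^(3/2) (j(G) = (2*G)*√G = 2*G^(3/2))
1/(j(-7*(-1 + 6)) + 87371) = 1/(2*(-7*(-1 + 6))^(3/2) + 87371) = 1/(2*(-7*5)^(3/2) + 87371) = 1/(2*(-35)^(3/2) + 87371) = 1/(2*(-35*I*√35) + 87371) = 1/(-70*I*√35 + 87371) = 1/(87371 - 70*I*√35)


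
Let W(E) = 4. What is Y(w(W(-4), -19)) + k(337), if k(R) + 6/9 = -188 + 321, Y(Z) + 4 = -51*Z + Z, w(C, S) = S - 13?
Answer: 5185/3 ≈ 1728.3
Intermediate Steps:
w(C, S) = -13 + S
Y(Z) = -4 - 50*Z (Y(Z) = -4 + (-51*Z + Z) = -4 - 50*Z)
k(R) = 397/3 (k(R) = -⅔ + (-188 + 321) = -⅔ + 133 = 397/3)
Y(w(W(-4), -19)) + k(337) = (-4 - 50*(-13 - 19)) + 397/3 = (-4 - 50*(-32)) + 397/3 = (-4 + 1600) + 397/3 = 1596 + 397/3 = 5185/3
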